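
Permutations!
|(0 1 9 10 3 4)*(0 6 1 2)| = 6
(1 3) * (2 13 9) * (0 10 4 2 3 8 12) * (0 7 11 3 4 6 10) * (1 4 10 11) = (1 8 12 7)(2 13 9 10 6 11 3 4) = [0, 8, 13, 4, 2, 5, 11, 1, 12, 10, 6, 3, 7, 9]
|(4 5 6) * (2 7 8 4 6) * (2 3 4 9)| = 12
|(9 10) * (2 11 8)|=|(2 11 8)(9 10)|=6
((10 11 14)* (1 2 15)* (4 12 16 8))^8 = (16)(1 15 2)(10 14 11) = [0, 15, 1, 3, 4, 5, 6, 7, 8, 9, 14, 10, 12, 13, 11, 2, 16]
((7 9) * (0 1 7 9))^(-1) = (9)(0 7 1) = [7, 0, 2, 3, 4, 5, 6, 1, 8, 9]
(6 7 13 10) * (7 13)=(6 13 10)=[0, 1, 2, 3, 4, 5, 13, 7, 8, 9, 6, 11, 12, 10]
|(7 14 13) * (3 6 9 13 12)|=|(3 6 9 13 7 14 12)|=7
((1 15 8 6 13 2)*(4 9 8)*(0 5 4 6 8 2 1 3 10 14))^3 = (0 9 10 5 2 14 4 3)(1 13 6 15) = [9, 13, 14, 0, 3, 2, 15, 7, 8, 10, 5, 11, 12, 6, 4, 1]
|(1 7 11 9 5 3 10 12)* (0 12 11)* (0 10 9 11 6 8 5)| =|(0 12 1 7 10 6 8 5 3 9)| =10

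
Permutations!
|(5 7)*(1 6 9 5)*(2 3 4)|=15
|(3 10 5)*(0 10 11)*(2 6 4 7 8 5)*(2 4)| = |(0 10 4 7 8 5 3 11)(2 6)| = 8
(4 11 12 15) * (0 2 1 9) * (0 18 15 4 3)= [2, 9, 1, 0, 11, 5, 6, 7, 8, 18, 10, 12, 4, 13, 14, 3, 16, 17, 15]= (0 2 1 9 18 15 3)(4 11 12)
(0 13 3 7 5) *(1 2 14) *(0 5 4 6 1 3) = (0 13)(1 2 14 3 7 4 6) = [13, 2, 14, 7, 6, 5, 1, 4, 8, 9, 10, 11, 12, 0, 3]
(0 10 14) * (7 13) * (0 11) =[10, 1, 2, 3, 4, 5, 6, 13, 8, 9, 14, 0, 12, 7, 11] =(0 10 14 11)(7 13)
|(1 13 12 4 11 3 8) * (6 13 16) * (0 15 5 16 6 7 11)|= 13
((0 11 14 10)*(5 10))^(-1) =(0 10 5 14 11) =[10, 1, 2, 3, 4, 14, 6, 7, 8, 9, 5, 0, 12, 13, 11]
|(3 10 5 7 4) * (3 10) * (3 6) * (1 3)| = |(1 3 6)(4 10 5 7)| = 12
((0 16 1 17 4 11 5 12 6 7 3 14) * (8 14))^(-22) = (0 4 6 14 17 12 8 1 5 3 16 11 7) = [4, 5, 2, 16, 6, 3, 14, 0, 1, 9, 10, 7, 8, 13, 17, 15, 11, 12]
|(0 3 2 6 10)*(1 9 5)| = 15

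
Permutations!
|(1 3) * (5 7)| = |(1 3)(5 7)| = 2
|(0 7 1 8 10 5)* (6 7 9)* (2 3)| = |(0 9 6 7 1 8 10 5)(2 3)| = 8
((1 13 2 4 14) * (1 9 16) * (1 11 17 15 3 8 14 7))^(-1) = [0, 7, 13, 15, 2, 5, 6, 4, 3, 14, 10, 16, 12, 1, 8, 17, 9, 11] = (1 7 4 2 13)(3 15 17 11 16 9 14 8)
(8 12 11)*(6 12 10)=(6 12 11 8 10)=[0, 1, 2, 3, 4, 5, 12, 7, 10, 9, 6, 8, 11]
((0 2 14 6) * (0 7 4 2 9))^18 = (2 7 14 4 6) = [0, 1, 7, 3, 6, 5, 2, 14, 8, 9, 10, 11, 12, 13, 4]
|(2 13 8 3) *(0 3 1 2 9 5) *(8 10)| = 20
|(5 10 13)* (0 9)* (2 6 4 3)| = 12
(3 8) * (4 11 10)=(3 8)(4 11 10)=[0, 1, 2, 8, 11, 5, 6, 7, 3, 9, 4, 10]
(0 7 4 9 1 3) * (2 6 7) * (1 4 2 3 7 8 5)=(0 3)(1 7 2 6 8 5)(4 9)=[3, 7, 6, 0, 9, 1, 8, 2, 5, 4]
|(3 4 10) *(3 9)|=4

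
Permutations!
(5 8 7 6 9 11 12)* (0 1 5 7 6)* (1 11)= (0 11 12 7)(1 5 8 6 9)= [11, 5, 2, 3, 4, 8, 9, 0, 6, 1, 10, 12, 7]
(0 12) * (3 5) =(0 12)(3 5) =[12, 1, 2, 5, 4, 3, 6, 7, 8, 9, 10, 11, 0]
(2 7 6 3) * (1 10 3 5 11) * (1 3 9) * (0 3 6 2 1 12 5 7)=(0 3 1 10 9 12 5 11 6 7 2)=[3, 10, 0, 1, 4, 11, 7, 2, 8, 12, 9, 6, 5]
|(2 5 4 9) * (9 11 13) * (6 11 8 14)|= 9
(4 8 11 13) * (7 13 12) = (4 8 11 12 7 13) = [0, 1, 2, 3, 8, 5, 6, 13, 11, 9, 10, 12, 7, 4]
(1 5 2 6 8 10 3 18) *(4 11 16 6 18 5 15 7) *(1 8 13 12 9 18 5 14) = (1 15 7 4 11 16 6 13 12 9 18 8 10 3 14)(2 5) = [0, 15, 5, 14, 11, 2, 13, 4, 10, 18, 3, 16, 9, 12, 1, 7, 6, 17, 8]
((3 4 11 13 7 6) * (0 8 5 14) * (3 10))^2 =(0 5)(3 11 7 10 4 13 6)(8 14) =[5, 1, 2, 11, 13, 0, 3, 10, 14, 9, 4, 7, 12, 6, 8]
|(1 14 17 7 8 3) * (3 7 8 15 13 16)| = 9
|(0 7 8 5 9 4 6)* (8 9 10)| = 15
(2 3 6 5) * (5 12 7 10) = [0, 1, 3, 6, 4, 2, 12, 10, 8, 9, 5, 11, 7] = (2 3 6 12 7 10 5)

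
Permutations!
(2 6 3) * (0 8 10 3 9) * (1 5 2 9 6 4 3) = (0 8 10 1 5 2 4 3 9) = [8, 5, 4, 9, 3, 2, 6, 7, 10, 0, 1]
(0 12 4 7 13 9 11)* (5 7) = (0 12 4 5 7 13 9 11) = [12, 1, 2, 3, 5, 7, 6, 13, 8, 11, 10, 0, 4, 9]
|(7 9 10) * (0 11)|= 6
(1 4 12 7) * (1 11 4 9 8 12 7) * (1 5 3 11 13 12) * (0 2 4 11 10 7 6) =(0 2 4 6)(1 9 8)(3 10 7 13 12 5) =[2, 9, 4, 10, 6, 3, 0, 13, 1, 8, 7, 11, 5, 12]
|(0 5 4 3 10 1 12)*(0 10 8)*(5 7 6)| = |(0 7 6 5 4 3 8)(1 12 10)| = 21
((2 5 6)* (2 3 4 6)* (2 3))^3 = (2 4 5 6 3) = [0, 1, 4, 2, 5, 6, 3]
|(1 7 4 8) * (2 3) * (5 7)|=|(1 5 7 4 8)(2 3)|=10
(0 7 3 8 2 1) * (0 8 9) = (0 7 3 9)(1 8 2) = [7, 8, 1, 9, 4, 5, 6, 3, 2, 0]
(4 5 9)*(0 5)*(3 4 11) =(0 5 9 11 3 4) =[5, 1, 2, 4, 0, 9, 6, 7, 8, 11, 10, 3]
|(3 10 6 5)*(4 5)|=|(3 10 6 4 5)|=5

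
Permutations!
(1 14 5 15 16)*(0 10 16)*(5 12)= (0 10 16 1 14 12 5 15)= [10, 14, 2, 3, 4, 15, 6, 7, 8, 9, 16, 11, 5, 13, 12, 0, 1]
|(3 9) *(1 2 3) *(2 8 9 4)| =3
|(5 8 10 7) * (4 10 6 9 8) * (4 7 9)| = |(4 10 9 8 6)(5 7)| = 10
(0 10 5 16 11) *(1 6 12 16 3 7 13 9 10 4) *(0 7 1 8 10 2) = (0 4 8 10 5 3 1 6 12 16 11 7 13 9 2) = [4, 6, 0, 1, 8, 3, 12, 13, 10, 2, 5, 7, 16, 9, 14, 15, 11]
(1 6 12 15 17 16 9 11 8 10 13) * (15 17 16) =(1 6 12 17 15 16 9 11 8 10 13) =[0, 6, 2, 3, 4, 5, 12, 7, 10, 11, 13, 8, 17, 1, 14, 16, 9, 15]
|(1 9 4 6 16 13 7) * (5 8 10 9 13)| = 21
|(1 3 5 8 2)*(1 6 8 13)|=|(1 3 5 13)(2 6 8)|=12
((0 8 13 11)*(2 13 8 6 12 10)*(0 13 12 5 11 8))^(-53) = (0 6 5 11 13 8)(2 12 10) = [6, 1, 12, 3, 4, 11, 5, 7, 0, 9, 2, 13, 10, 8]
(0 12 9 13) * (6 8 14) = (0 12 9 13)(6 8 14) = [12, 1, 2, 3, 4, 5, 8, 7, 14, 13, 10, 11, 9, 0, 6]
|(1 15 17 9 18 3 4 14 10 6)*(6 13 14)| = |(1 15 17 9 18 3 4 6)(10 13 14)| = 24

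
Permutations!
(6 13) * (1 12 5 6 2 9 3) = (1 12 5 6 13 2 9 3) = [0, 12, 9, 1, 4, 6, 13, 7, 8, 3, 10, 11, 5, 2]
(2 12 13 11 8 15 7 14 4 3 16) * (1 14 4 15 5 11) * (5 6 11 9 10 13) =(1 14 15 7 4 3 16 2 12 5 9 10 13)(6 11 8) =[0, 14, 12, 16, 3, 9, 11, 4, 6, 10, 13, 8, 5, 1, 15, 7, 2]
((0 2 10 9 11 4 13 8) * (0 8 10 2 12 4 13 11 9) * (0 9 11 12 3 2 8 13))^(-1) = (0 11 9 10 13 8 2 3)(4 12) = [11, 1, 3, 0, 12, 5, 6, 7, 2, 10, 13, 9, 4, 8]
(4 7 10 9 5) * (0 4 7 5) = (0 4 5 7 10 9) = [4, 1, 2, 3, 5, 7, 6, 10, 8, 0, 9]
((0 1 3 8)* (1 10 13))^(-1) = (0 8 3 1 13 10) = [8, 13, 2, 1, 4, 5, 6, 7, 3, 9, 0, 11, 12, 10]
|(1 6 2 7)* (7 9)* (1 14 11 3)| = |(1 6 2 9 7 14 11 3)| = 8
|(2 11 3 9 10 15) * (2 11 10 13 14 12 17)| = 10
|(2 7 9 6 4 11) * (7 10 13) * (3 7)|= |(2 10 13 3 7 9 6 4 11)|= 9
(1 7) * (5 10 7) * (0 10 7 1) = (0 10 1 5 7) = [10, 5, 2, 3, 4, 7, 6, 0, 8, 9, 1]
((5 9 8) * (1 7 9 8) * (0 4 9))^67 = (0 9 7 4 1)(5 8) = [9, 0, 2, 3, 1, 8, 6, 4, 5, 7]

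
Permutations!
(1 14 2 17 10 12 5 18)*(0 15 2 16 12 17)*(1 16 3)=(0 15 2)(1 14 3)(5 18 16 12)(10 17)=[15, 14, 0, 1, 4, 18, 6, 7, 8, 9, 17, 11, 5, 13, 3, 2, 12, 10, 16]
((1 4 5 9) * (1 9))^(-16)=(9)(1 5 4)=[0, 5, 2, 3, 1, 4, 6, 7, 8, 9]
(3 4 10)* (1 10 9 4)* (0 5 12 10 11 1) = (0 5 12 10 3)(1 11)(4 9) = [5, 11, 2, 0, 9, 12, 6, 7, 8, 4, 3, 1, 10]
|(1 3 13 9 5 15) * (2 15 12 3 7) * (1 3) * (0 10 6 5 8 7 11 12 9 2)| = |(0 10 6 5 9 8 7)(1 11 12)(2 15 3 13)| = 84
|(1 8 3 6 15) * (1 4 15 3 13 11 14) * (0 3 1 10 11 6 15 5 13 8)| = |(0 3 15 4 5 13 6 1)(10 11 14)| = 24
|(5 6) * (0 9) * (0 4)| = 6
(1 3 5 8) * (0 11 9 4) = [11, 3, 2, 5, 0, 8, 6, 7, 1, 4, 10, 9] = (0 11 9 4)(1 3 5 8)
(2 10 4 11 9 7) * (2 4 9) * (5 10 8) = [0, 1, 8, 3, 11, 10, 6, 4, 5, 7, 9, 2] = (2 8 5 10 9 7 4 11)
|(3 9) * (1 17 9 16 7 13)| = |(1 17 9 3 16 7 13)| = 7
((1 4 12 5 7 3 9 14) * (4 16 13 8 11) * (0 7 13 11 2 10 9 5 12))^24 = [1, 2, 3, 11, 14, 4, 6, 16, 7, 13, 5, 9, 12, 0, 8, 15, 10] = (0 1 2 3 11 9 13)(4 14 8 7 16 10 5)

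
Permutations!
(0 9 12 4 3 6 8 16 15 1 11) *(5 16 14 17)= (0 9 12 4 3 6 8 14 17 5 16 15 1 11)= [9, 11, 2, 6, 3, 16, 8, 7, 14, 12, 10, 0, 4, 13, 17, 1, 15, 5]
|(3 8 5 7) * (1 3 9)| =6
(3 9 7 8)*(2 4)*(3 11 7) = (2 4)(3 9)(7 8 11) = [0, 1, 4, 9, 2, 5, 6, 8, 11, 3, 10, 7]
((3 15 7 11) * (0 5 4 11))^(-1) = (0 7 15 3 11 4 5) = [7, 1, 2, 11, 5, 0, 6, 15, 8, 9, 10, 4, 12, 13, 14, 3]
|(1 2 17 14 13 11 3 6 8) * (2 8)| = 14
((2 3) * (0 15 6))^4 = (0 15 6) = [15, 1, 2, 3, 4, 5, 0, 7, 8, 9, 10, 11, 12, 13, 14, 6]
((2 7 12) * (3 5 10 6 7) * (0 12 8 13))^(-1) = (0 13 8 7 6 10 5 3 2 12) = [13, 1, 12, 2, 4, 3, 10, 6, 7, 9, 5, 11, 0, 8]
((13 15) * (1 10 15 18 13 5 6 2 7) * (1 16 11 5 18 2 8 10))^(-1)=(2 13 18 15 10 8 6 5 11 16 7)=[0, 1, 13, 3, 4, 11, 5, 2, 6, 9, 8, 16, 12, 18, 14, 10, 7, 17, 15]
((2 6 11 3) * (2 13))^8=[0, 1, 3, 6, 4, 5, 13, 7, 8, 9, 10, 2, 12, 11]=(2 3 6 13 11)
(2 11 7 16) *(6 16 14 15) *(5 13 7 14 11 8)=[0, 1, 8, 3, 4, 13, 16, 11, 5, 9, 10, 14, 12, 7, 15, 6, 2]=(2 8 5 13 7 11 14 15 6 16)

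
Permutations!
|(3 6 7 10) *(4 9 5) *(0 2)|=12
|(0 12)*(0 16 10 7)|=|(0 12 16 10 7)|=5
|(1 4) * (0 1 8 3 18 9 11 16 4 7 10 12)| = 35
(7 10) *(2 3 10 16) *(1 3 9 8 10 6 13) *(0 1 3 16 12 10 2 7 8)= (0 1 16 7 12 10 8 2 9)(3 6 13)= [1, 16, 9, 6, 4, 5, 13, 12, 2, 0, 8, 11, 10, 3, 14, 15, 7]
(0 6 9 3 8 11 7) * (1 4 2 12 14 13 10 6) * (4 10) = [1, 10, 12, 8, 2, 5, 9, 0, 11, 3, 6, 7, 14, 4, 13] = (0 1 10 6 9 3 8 11 7)(2 12 14 13 4)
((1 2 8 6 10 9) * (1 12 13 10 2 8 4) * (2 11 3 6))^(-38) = (1 2)(3 6 11)(4 8)(9 13)(10 12) = [0, 2, 1, 6, 8, 5, 11, 7, 4, 13, 12, 3, 10, 9]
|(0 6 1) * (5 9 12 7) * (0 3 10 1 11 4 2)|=|(0 6 11 4 2)(1 3 10)(5 9 12 7)|=60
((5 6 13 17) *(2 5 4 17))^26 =(17)(2 6)(5 13) =[0, 1, 6, 3, 4, 13, 2, 7, 8, 9, 10, 11, 12, 5, 14, 15, 16, 17]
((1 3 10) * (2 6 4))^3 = (10) = [0, 1, 2, 3, 4, 5, 6, 7, 8, 9, 10]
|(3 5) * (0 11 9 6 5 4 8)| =8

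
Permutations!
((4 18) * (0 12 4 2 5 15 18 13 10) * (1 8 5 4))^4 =[5, 18, 0, 3, 12, 4, 6, 7, 2, 9, 8, 11, 15, 1, 14, 13, 16, 17, 10] =(0 5 4 12 15 13 1 18 10 8 2)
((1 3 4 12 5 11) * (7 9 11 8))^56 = (1 4 5 7 11 3 12 8 9) = [0, 4, 2, 12, 5, 7, 6, 11, 9, 1, 10, 3, 8]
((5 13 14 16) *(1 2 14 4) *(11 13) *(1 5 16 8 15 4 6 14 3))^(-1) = (16)(1 3 2)(4 15 8 14 6 13 11 5) = [0, 3, 1, 2, 15, 4, 13, 7, 14, 9, 10, 5, 12, 11, 6, 8, 16]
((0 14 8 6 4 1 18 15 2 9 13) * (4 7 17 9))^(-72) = (1 2 18 4 15) = [0, 2, 18, 3, 15, 5, 6, 7, 8, 9, 10, 11, 12, 13, 14, 1, 16, 17, 4]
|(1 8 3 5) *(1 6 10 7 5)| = |(1 8 3)(5 6 10 7)| = 12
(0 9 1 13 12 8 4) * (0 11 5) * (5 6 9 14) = [14, 13, 2, 3, 11, 0, 9, 7, 4, 1, 10, 6, 8, 12, 5] = (0 14 5)(1 13 12 8 4 11 6 9)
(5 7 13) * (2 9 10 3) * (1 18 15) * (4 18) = [0, 4, 9, 2, 18, 7, 6, 13, 8, 10, 3, 11, 12, 5, 14, 1, 16, 17, 15] = (1 4 18 15)(2 9 10 3)(5 7 13)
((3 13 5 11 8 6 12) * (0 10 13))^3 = [5, 1, 2, 13, 4, 6, 0, 7, 3, 9, 11, 12, 10, 8] = (0 5 6)(3 13 8)(10 11 12)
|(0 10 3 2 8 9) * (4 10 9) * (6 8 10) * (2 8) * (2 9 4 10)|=12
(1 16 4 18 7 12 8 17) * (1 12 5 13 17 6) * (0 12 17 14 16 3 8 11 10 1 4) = (0 12 11 10 1 3 8 6 4 18 7 5 13 14 16) = [12, 3, 2, 8, 18, 13, 4, 5, 6, 9, 1, 10, 11, 14, 16, 15, 0, 17, 7]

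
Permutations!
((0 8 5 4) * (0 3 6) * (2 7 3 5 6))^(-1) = [6, 1, 3, 7, 5, 4, 8, 2, 0] = (0 6 8)(2 3 7)(4 5)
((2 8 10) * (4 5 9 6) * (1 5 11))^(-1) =(1 11 4 6 9 5)(2 10 8) =[0, 11, 10, 3, 6, 1, 9, 7, 2, 5, 8, 4]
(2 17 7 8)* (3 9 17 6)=(2 6 3 9 17 7 8)=[0, 1, 6, 9, 4, 5, 3, 8, 2, 17, 10, 11, 12, 13, 14, 15, 16, 7]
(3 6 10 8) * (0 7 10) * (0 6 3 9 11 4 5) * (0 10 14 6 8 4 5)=[7, 1, 2, 3, 0, 10, 8, 14, 9, 11, 4, 5, 12, 13, 6]=(0 7 14 6 8 9 11 5 10 4)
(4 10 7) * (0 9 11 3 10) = (0 9 11 3 10 7 4) = [9, 1, 2, 10, 0, 5, 6, 4, 8, 11, 7, 3]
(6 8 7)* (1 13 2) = (1 13 2)(6 8 7) = [0, 13, 1, 3, 4, 5, 8, 6, 7, 9, 10, 11, 12, 2]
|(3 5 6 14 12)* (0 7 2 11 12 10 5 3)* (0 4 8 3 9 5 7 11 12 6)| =|(0 11 6 14 10 7 2 12 4 8 3 9 5)| =13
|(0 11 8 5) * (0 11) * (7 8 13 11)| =6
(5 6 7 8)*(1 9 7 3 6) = [0, 9, 2, 6, 4, 1, 3, 8, 5, 7] = (1 9 7 8 5)(3 6)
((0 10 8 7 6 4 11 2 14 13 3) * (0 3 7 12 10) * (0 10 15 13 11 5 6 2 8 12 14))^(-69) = (0 10 12 15 13 7 2) = [10, 1, 0, 3, 4, 5, 6, 2, 8, 9, 12, 11, 15, 7, 14, 13]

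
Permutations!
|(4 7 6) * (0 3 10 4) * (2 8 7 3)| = |(0 2 8 7 6)(3 10 4)| = 15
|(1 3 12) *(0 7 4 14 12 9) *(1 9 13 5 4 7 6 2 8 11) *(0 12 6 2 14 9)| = 22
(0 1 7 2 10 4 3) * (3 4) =(0 1 7 2 10 3) =[1, 7, 10, 0, 4, 5, 6, 2, 8, 9, 3]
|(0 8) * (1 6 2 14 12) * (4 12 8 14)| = 15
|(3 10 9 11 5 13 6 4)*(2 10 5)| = 20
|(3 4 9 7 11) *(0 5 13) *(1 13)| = |(0 5 1 13)(3 4 9 7 11)| = 20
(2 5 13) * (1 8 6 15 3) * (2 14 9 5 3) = [0, 8, 3, 1, 4, 13, 15, 7, 6, 5, 10, 11, 12, 14, 9, 2] = (1 8 6 15 2 3)(5 13 14 9)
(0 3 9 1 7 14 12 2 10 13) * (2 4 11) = (0 3 9 1 7 14 12 4 11 2 10 13) = [3, 7, 10, 9, 11, 5, 6, 14, 8, 1, 13, 2, 4, 0, 12]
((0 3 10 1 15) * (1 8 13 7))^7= [15, 7, 2, 0, 4, 5, 6, 13, 10, 9, 3, 11, 12, 8, 14, 1]= (0 15 1 7 13 8 10 3)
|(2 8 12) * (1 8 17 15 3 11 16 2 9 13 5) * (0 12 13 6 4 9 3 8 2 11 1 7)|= 66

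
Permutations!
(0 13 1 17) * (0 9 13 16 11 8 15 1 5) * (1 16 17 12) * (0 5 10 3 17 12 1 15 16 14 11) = [12, 1, 2, 17, 4, 5, 6, 7, 16, 13, 3, 8, 15, 10, 11, 14, 0, 9] = (0 12 15 14 11 8 16)(3 17 9 13 10)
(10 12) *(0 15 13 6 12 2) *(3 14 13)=(0 15 3 14 13 6 12 10 2)=[15, 1, 0, 14, 4, 5, 12, 7, 8, 9, 2, 11, 10, 6, 13, 3]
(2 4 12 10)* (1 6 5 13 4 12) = [0, 6, 12, 3, 1, 13, 5, 7, 8, 9, 2, 11, 10, 4] = (1 6 5 13 4)(2 12 10)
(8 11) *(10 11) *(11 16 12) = [0, 1, 2, 3, 4, 5, 6, 7, 10, 9, 16, 8, 11, 13, 14, 15, 12] = (8 10 16 12 11)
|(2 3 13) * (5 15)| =6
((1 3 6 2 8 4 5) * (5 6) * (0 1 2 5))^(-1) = (0 3 1)(2 5 6 4 8) = [3, 0, 5, 1, 8, 6, 4, 7, 2]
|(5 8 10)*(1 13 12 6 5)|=|(1 13 12 6 5 8 10)|=7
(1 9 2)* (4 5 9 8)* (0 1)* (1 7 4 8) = [7, 1, 0, 3, 5, 9, 6, 4, 8, 2] = (0 7 4 5 9 2)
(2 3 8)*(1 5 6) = [0, 5, 3, 8, 4, 6, 1, 7, 2] = (1 5 6)(2 3 8)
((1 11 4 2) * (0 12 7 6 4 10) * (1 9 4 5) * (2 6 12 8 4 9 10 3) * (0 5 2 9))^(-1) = (0 9 3 11 1 5 10 2 6 4 8)(7 12) = [9, 5, 6, 11, 8, 10, 4, 12, 0, 3, 2, 1, 7]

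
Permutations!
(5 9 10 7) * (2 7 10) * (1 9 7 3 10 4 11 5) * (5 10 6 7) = (1 9 2 3 6 7)(4 11 10) = [0, 9, 3, 6, 11, 5, 7, 1, 8, 2, 4, 10]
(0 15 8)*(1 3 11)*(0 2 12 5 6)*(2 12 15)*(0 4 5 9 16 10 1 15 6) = [2, 3, 6, 11, 5, 0, 4, 7, 12, 16, 1, 15, 9, 13, 14, 8, 10] = (0 2 6 4 5)(1 3 11 15 8 12 9 16 10)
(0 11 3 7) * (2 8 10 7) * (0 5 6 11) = (2 8 10 7 5 6 11 3) = [0, 1, 8, 2, 4, 6, 11, 5, 10, 9, 7, 3]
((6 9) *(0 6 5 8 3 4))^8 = (0 6 9 5 8 3 4) = [6, 1, 2, 4, 0, 8, 9, 7, 3, 5]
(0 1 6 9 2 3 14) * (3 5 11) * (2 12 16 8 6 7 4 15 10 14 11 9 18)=(0 1 7 4 15 10 14)(2 5 9 12 16 8 6 18)(3 11)=[1, 7, 5, 11, 15, 9, 18, 4, 6, 12, 14, 3, 16, 13, 0, 10, 8, 17, 2]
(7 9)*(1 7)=(1 7 9)=[0, 7, 2, 3, 4, 5, 6, 9, 8, 1]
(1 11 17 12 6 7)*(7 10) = (1 11 17 12 6 10 7) = [0, 11, 2, 3, 4, 5, 10, 1, 8, 9, 7, 17, 6, 13, 14, 15, 16, 12]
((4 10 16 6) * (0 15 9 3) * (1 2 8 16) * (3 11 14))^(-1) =(0 3 14 11 9 15)(1 10 4 6 16 8 2) =[3, 10, 1, 14, 6, 5, 16, 7, 2, 15, 4, 9, 12, 13, 11, 0, 8]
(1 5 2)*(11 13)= (1 5 2)(11 13)= [0, 5, 1, 3, 4, 2, 6, 7, 8, 9, 10, 13, 12, 11]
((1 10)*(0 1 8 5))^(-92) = (0 8 1 5 10) = [8, 5, 2, 3, 4, 10, 6, 7, 1, 9, 0]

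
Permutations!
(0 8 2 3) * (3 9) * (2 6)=(0 8 6 2 9 3)=[8, 1, 9, 0, 4, 5, 2, 7, 6, 3]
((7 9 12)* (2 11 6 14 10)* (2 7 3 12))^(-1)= [0, 1, 9, 12, 4, 5, 11, 10, 8, 7, 14, 2, 3, 13, 6]= (2 9 7 10 14 6 11)(3 12)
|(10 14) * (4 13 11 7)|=|(4 13 11 7)(10 14)|=4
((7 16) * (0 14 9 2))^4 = (16) = [0, 1, 2, 3, 4, 5, 6, 7, 8, 9, 10, 11, 12, 13, 14, 15, 16]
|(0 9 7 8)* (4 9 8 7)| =2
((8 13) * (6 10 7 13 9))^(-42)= (13)= [0, 1, 2, 3, 4, 5, 6, 7, 8, 9, 10, 11, 12, 13]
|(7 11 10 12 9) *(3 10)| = 6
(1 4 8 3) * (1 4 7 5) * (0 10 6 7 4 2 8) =[10, 4, 8, 2, 0, 1, 7, 5, 3, 9, 6] =(0 10 6 7 5 1 4)(2 8 3)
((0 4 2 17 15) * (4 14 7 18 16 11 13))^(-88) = (18) = [0, 1, 2, 3, 4, 5, 6, 7, 8, 9, 10, 11, 12, 13, 14, 15, 16, 17, 18]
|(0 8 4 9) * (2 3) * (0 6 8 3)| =|(0 3 2)(4 9 6 8)| =12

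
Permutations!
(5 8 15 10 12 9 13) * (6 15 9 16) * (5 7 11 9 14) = [0, 1, 2, 3, 4, 8, 15, 11, 14, 13, 12, 9, 16, 7, 5, 10, 6] = (5 8 14)(6 15 10 12 16)(7 11 9 13)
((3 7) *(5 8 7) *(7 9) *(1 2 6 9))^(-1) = (1 8 5 3 7 9 6 2) = [0, 8, 1, 7, 4, 3, 2, 9, 5, 6]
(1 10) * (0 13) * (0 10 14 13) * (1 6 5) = (1 14 13 10 6 5) = [0, 14, 2, 3, 4, 1, 5, 7, 8, 9, 6, 11, 12, 10, 13]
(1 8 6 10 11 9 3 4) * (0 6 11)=(0 6 10)(1 8 11 9 3 4)=[6, 8, 2, 4, 1, 5, 10, 7, 11, 3, 0, 9]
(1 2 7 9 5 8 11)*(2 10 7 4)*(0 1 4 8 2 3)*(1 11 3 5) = (0 11 4 5 2 8 3)(1 10 7 9) = [11, 10, 8, 0, 5, 2, 6, 9, 3, 1, 7, 4]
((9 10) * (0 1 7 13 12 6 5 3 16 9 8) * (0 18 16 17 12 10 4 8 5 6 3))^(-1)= [5, 0, 2, 12, 9, 10, 6, 1, 4, 16, 13, 11, 17, 7, 14, 15, 18, 3, 8]= (0 5 10 13 7 1)(3 12 17)(4 9 16 18 8)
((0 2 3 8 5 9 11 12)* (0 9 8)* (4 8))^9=(12)=[0, 1, 2, 3, 4, 5, 6, 7, 8, 9, 10, 11, 12]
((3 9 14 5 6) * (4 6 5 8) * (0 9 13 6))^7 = (0 14 4 9 8)(3 13 6) = [14, 1, 2, 13, 9, 5, 3, 7, 0, 8, 10, 11, 12, 6, 4]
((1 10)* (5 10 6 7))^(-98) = (1 7 10 6 5) = [0, 7, 2, 3, 4, 1, 5, 10, 8, 9, 6]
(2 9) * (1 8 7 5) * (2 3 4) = (1 8 7 5)(2 9 3 4) = [0, 8, 9, 4, 2, 1, 6, 5, 7, 3]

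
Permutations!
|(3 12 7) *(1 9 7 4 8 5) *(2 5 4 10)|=|(1 9 7 3 12 10 2 5)(4 8)|=8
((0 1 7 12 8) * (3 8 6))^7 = (12) = [0, 1, 2, 3, 4, 5, 6, 7, 8, 9, 10, 11, 12]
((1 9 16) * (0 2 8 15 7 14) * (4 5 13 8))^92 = (0 4 13 15 14 2 5 8 7)(1 16 9) = [4, 16, 5, 3, 13, 8, 6, 0, 7, 1, 10, 11, 12, 15, 2, 14, 9]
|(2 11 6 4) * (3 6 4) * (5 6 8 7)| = 15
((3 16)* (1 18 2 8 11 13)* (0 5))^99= (0 5)(1 8)(2 13)(3 16)(11 18)= [5, 8, 13, 16, 4, 0, 6, 7, 1, 9, 10, 18, 12, 2, 14, 15, 3, 17, 11]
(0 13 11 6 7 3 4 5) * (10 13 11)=(0 11 6 7 3 4 5)(10 13)=[11, 1, 2, 4, 5, 0, 7, 3, 8, 9, 13, 6, 12, 10]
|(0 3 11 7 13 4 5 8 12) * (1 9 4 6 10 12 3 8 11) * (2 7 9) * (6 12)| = 8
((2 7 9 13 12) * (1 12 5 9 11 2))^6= (13)= [0, 1, 2, 3, 4, 5, 6, 7, 8, 9, 10, 11, 12, 13]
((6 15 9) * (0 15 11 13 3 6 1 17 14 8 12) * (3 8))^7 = (0 6 9 13 17 12 3 15 11 1 8 14) = [6, 8, 2, 15, 4, 5, 9, 7, 14, 13, 10, 1, 3, 17, 0, 11, 16, 12]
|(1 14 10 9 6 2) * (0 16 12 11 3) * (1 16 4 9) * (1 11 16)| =|(0 4 9 6 2 1 14 10 11 3)(12 16)| =10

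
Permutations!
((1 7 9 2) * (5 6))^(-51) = (1 7 9 2)(5 6) = [0, 7, 1, 3, 4, 6, 5, 9, 8, 2]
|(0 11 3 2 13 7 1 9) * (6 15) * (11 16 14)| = 10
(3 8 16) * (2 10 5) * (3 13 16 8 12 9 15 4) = (2 10 5)(3 12 9 15 4)(13 16) = [0, 1, 10, 12, 3, 2, 6, 7, 8, 15, 5, 11, 9, 16, 14, 4, 13]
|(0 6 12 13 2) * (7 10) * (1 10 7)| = 10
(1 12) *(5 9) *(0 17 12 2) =(0 17 12 1 2)(5 9) =[17, 2, 0, 3, 4, 9, 6, 7, 8, 5, 10, 11, 1, 13, 14, 15, 16, 12]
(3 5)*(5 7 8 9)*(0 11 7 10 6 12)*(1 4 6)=(0 11 7 8 9 5 3 10 1 4 6 12)=[11, 4, 2, 10, 6, 3, 12, 8, 9, 5, 1, 7, 0]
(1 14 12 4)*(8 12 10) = (1 14 10 8 12 4) = [0, 14, 2, 3, 1, 5, 6, 7, 12, 9, 8, 11, 4, 13, 10]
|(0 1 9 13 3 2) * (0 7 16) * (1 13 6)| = |(0 13 3 2 7 16)(1 9 6)| = 6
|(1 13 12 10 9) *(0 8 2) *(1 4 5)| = 21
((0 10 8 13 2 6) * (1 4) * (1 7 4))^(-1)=(0 6 2 13 8 10)(4 7)=[6, 1, 13, 3, 7, 5, 2, 4, 10, 9, 0, 11, 12, 8]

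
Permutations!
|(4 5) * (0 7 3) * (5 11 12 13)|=15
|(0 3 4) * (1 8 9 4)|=6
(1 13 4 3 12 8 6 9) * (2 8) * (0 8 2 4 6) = [8, 13, 2, 12, 3, 5, 9, 7, 0, 1, 10, 11, 4, 6] = (0 8)(1 13 6 9)(3 12 4)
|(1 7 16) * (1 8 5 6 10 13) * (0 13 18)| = |(0 13 1 7 16 8 5 6 10 18)| = 10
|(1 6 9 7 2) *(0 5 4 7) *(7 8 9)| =|(0 5 4 8 9)(1 6 7 2)| =20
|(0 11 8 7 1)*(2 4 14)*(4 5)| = 20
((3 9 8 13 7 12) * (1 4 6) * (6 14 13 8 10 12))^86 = (1 14 7)(3 10)(4 13 6)(9 12) = [0, 14, 2, 10, 13, 5, 4, 1, 8, 12, 3, 11, 9, 6, 7]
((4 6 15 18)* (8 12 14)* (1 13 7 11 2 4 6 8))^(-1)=(1 14 12 8 4 2 11 7 13)(6 18 15)=[0, 14, 11, 3, 2, 5, 18, 13, 4, 9, 10, 7, 8, 1, 12, 6, 16, 17, 15]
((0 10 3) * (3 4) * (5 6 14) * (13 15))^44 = (15)(5 14 6) = [0, 1, 2, 3, 4, 14, 5, 7, 8, 9, 10, 11, 12, 13, 6, 15]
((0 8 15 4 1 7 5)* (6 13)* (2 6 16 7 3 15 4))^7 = (0 6 4 16 3 5 2 8 13 1 7 15) = [6, 7, 8, 5, 16, 2, 4, 15, 13, 9, 10, 11, 12, 1, 14, 0, 3]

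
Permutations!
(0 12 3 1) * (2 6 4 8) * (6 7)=(0 12 3 1)(2 7 6 4 8)=[12, 0, 7, 1, 8, 5, 4, 6, 2, 9, 10, 11, 3]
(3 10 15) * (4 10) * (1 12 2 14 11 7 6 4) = (1 12 2 14 11 7 6 4 10 15 3) = [0, 12, 14, 1, 10, 5, 4, 6, 8, 9, 15, 7, 2, 13, 11, 3]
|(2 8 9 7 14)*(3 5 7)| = |(2 8 9 3 5 7 14)| = 7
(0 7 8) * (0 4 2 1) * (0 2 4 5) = (0 7 8 5)(1 2) = [7, 2, 1, 3, 4, 0, 6, 8, 5]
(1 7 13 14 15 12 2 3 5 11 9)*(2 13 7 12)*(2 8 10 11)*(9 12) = (1 9)(2 3 5)(8 10 11 12 13 14 15) = [0, 9, 3, 5, 4, 2, 6, 7, 10, 1, 11, 12, 13, 14, 15, 8]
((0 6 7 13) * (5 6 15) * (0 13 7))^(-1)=(0 6 5 15)=[6, 1, 2, 3, 4, 15, 5, 7, 8, 9, 10, 11, 12, 13, 14, 0]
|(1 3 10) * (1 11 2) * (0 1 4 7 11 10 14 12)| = 20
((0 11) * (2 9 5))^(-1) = (0 11)(2 5 9) = [11, 1, 5, 3, 4, 9, 6, 7, 8, 2, 10, 0]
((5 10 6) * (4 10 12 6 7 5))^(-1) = [0, 1, 2, 3, 6, 7, 12, 10, 8, 9, 4, 11, 5] = (4 6 12 5 7 10)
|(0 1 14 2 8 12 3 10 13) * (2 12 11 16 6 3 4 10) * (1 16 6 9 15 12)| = 40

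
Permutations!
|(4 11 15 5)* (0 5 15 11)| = 3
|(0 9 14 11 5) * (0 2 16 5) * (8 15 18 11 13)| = |(0 9 14 13 8 15 18 11)(2 16 5)| = 24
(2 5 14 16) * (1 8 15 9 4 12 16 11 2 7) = (1 8 15 9 4 12 16 7)(2 5 14 11) = [0, 8, 5, 3, 12, 14, 6, 1, 15, 4, 10, 2, 16, 13, 11, 9, 7]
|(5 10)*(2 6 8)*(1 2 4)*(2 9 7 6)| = |(1 9 7 6 8 4)(5 10)| = 6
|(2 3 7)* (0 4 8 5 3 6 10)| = 9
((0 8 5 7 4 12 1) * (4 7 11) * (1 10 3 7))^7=(0 3 4 8 7 12 5 1 10 11)=[3, 10, 2, 4, 8, 1, 6, 12, 7, 9, 11, 0, 5]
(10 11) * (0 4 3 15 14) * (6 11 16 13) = (0 4 3 15 14)(6 11 10 16 13) = [4, 1, 2, 15, 3, 5, 11, 7, 8, 9, 16, 10, 12, 6, 0, 14, 13]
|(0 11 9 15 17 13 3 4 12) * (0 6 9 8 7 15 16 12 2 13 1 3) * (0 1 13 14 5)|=|(0 11 8 7 15 17 13 1 3 4 2 14 5)(6 9 16 12)|=52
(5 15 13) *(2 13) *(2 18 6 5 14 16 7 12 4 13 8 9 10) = (2 8 9 10)(4 13 14 16 7 12)(5 15 18 6) = [0, 1, 8, 3, 13, 15, 5, 12, 9, 10, 2, 11, 4, 14, 16, 18, 7, 17, 6]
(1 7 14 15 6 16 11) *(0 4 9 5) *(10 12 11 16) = (16)(0 4 9 5)(1 7 14 15 6 10 12 11) = [4, 7, 2, 3, 9, 0, 10, 14, 8, 5, 12, 1, 11, 13, 15, 6, 16]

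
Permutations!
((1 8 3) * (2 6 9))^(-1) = (1 3 8)(2 9 6) = [0, 3, 9, 8, 4, 5, 2, 7, 1, 6]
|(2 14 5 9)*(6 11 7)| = 12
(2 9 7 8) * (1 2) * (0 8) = (0 8 1 2 9 7) = [8, 2, 9, 3, 4, 5, 6, 0, 1, 7]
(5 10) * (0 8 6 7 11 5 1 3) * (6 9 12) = (0 8 9 12 6 7 11 5 10 1 3) = [8, 3, 2, 0, 4, 10, 7, 11, 9, 12, 1, 5, 6]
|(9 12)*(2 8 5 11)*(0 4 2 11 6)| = |(0 4 2 8 5 6)(9 12)| = 6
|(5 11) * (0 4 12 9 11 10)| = |(0 4 12 9 11 5 10)| = 7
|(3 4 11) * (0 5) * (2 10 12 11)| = |(0 5)(2 10 12 11 3 4)| = 6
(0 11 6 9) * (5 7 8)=(0 11 6 9)(5 7 8)=[11, 1, 2, 3, 4, 7, 9, 8, 5, 0, 10, 6]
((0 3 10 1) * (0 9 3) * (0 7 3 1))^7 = (0 10 3 7)(1 9) = [10, 9, 2, 7, 4, 5, 6, 0, 8, 1, 3]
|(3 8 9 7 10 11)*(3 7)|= |(3 8 9)(7 10 11)|= 3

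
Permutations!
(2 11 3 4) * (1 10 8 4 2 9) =(1 10 8 4 9)(2 11 3) =[0, 10, 11, 2, 9, 5, 6, 7, 4, 1, 8, 3]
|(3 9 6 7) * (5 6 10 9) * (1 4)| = 4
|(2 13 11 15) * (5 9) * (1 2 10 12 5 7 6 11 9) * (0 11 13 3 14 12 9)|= |(0 11 15 10 9 7 6 13)(1 2 3 14 12 5)|= 24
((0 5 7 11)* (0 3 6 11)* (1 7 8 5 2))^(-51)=(11)(0 2 1 7)(5 8)=[2, 7, 1, 3, 4, 8, 6, 0, 5, 9, 10, 11]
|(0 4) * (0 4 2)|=2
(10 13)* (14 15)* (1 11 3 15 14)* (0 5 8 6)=(0 5 8 6)(1 11 3 15)(10 13)=[5, 11, 2, 15, 4, 8, 0, 7, 6, 9, 13, 3, 12, 10, 14, 1]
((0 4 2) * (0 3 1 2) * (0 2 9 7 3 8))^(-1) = [8, 3, 4, 7, 0, 5, 6, 9, 2, 1] = (0 8 2 4)(1 3 7 9)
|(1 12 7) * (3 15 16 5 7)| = |(1 12 3 15 16 5 7)| = 7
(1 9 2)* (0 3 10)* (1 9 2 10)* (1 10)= (0 3 10)(1 2 9)= [3, 2, 9, 10, 4, 5, 6, 7, 8, 1, 0]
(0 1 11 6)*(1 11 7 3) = (0 11 6)(1 7 3) = [11, 7, 2, 1, 4, 5, 0, 3, 8, 9, 10, 6]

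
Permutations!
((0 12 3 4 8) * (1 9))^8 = [4, 1, 2, 0, 12, 5, 6, 7, 3, 9, 10, 11, 8] = (0 4 12 8 3)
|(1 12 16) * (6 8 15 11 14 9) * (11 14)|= |(1 12 16)(6 8 15 14 9)|= 15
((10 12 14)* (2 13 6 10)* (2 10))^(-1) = (2 6 13)(10 14 12) = [0, 1, 6, 3, 4, 5, 13, 7, 8, 9, 14, 11, 10, 2, 12]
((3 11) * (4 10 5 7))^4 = [0, 1, 2, 3, 4, 5, 6, 7, 8, 9, 10, 11] = (11)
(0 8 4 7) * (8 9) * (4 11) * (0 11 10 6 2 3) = (0 9 8 10 6 2 3)(4 7 11) = [9, 1, 3, 0, 7, 5, 2, 11, 10, 8, 6, 4]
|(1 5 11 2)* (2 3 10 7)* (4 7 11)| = 15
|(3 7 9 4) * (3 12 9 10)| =|(3 7 10)(4 12 9)| =3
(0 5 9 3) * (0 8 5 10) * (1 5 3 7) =(0 10)(1 5 9 7)(3 8) =[10, 5, 2, 8, 4, 9, 6, 1, 3, 7, 0]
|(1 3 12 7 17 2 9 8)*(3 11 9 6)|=|(1 11 9 8)(2 6 3 12 7 17)|=12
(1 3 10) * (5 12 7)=(1 3 10)(5 12 7)=[0, 3, 2, 10, 4, 12, 6, 5, 8, 9, 1, 11, 7]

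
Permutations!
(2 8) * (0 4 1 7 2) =(0 4 1 7 2 8) =[4, 7, 8, 3, 1, 5, 6, 2, 0]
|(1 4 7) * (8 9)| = |(1 4 7)(8 9)| = 6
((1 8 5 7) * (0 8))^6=(0 8 5 7 1)=[8, 0, 2, 3, 4, 7, 6, 1, 5]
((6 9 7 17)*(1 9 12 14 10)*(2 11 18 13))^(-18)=(1 14 6 7)(2 18)(9 10 12 17)(11 13)=[0, 14, 18, 3, 4, 5, 7, 1, 8, 10, 12, 13, 17, 11, 6, 15, 16, 9, 2]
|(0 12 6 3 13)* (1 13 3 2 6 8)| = 10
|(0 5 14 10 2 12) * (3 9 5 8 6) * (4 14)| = 11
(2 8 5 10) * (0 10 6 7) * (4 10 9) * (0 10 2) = (0 9 4 2 8 5 6 7 10) = [9, 1, 8, 3, 2, 6, 7, 10, 5, 4, 0]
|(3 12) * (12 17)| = |(3 17 12)| = 3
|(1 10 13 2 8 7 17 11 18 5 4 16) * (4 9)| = 13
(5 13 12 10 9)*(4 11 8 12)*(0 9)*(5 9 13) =(0 13 4 11 8 12 10) =[13, 1, 2, 3, 11, 5, 6, 7, 12, 9, 0, 8, 10, 4]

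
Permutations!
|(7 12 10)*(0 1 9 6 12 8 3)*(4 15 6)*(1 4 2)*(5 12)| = |(0 4 15 6 5 12 10 7 8 3)(1 9 2)| = 30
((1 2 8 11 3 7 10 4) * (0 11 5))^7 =(0 2 10 11 8 4 3 5 1 7) =[2, 7, 10, 5, 3, 1, 6, 0, 4, 9, 11, 8]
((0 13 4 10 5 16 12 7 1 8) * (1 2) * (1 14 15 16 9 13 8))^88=[0, 1, 12, 3, 9, 4, 6, 16, 8, 10, 13, 11, 15, 5, 7, 2, 14]=(2 12 15)(4 9 10 13 5)(7 16 14)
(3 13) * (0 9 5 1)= (0 9 5 1)(3 13)= [9, 0, 2, 13, 4, 1, 6, 7, 8, 5, 10, 11, 12, 3]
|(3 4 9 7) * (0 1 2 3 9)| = 10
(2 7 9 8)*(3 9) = (2 7 3 9 8) = [0, 1, 7, 9, 4, 5, 6, 3, 2, 8]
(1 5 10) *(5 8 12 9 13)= [0, 8, 2, 3, 4, 10, 6, 7, 12, 13, 1, 11, 9, 5]= (1 8 12 9 13 5 10)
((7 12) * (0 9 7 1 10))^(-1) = [10, 12, 2, 3, 4, 5, 6, 9, 8, 0, 1, 11, 7] = (0 10 1 12 7 9)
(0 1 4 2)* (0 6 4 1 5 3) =(0 5 3)(2 6 4) =[5, 1, 6, 0, 2, 3, 4]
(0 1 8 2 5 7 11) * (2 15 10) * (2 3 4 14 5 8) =(0 1 2 8 15 10 3 4 14 5 7 11) =[1, 2, 8, 4, 14, 7, 6, 11, 15, 9, 3, 0, 12, 13, 5, 10]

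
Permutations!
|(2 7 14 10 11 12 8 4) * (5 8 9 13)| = 11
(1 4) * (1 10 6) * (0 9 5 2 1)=[9, 4, 1, 3, 10, 2, 0, 7, 8, 5, 6]=(0 9 5 2 1 4 10 6)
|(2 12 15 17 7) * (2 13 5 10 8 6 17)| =|(2 12 15)(5 10 8 6 17 7 13)| =21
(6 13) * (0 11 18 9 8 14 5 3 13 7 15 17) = (0 11 18 9 8 14 5 3 13 6 7 15 17) = [11, 1, 2, 13, 4, 3, 7, 15, 14, 8, 10, 18, 12, 6, 5, 17, 16, 0, 9]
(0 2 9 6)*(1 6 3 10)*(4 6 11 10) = [2, 11, 9, 4, 6, 5, 0, 7, 8, 3, 1, 10] = (0 2 9 3 4 6)(1 11 10)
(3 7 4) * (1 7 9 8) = (1 7 4 3 9 8) = [0, 7, 2, 9, 3, 5, 6, 4, 1, 8]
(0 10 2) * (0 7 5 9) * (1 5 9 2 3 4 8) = (0 10 3 4 8 1 5 2 7 9) = [10, 5, 7, 4, 8, 2, 6, 9, 1, 0, 3]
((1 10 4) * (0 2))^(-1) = (0 2)(1 4 10) = [2, 4, 0, 3, 10, 5, 6, 7, 8, 9, 1]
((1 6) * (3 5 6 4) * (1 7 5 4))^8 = (5 7 6) = [0, 1, 2, 3, 4, 7, 5, 6]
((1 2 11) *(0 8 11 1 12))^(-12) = [0, 1, 2, 3, 4, 5, 6, 7, 8, 9, 10, 11, 12] = (12)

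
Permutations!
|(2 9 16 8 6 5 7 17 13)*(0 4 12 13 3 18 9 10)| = 18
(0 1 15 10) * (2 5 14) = [1, 15, 5, 3, 4, 14, 6, 7, 8, 9, 0, 11, 12, 13, 2, 10] = (0 1 15 10)(2 5 14)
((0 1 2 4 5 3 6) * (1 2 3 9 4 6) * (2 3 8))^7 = (0 3 1 8 2 6)(4 5 9) = [3, 8, 6, 1, 5, 9, 0, 7, 2, 4]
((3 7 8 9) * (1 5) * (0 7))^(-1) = (0 3 9 8 7)(1 5) = [3, 5, 2, 9, 4, 1, 6, 0, 7, 8]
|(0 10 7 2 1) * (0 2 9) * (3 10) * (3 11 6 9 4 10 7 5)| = 20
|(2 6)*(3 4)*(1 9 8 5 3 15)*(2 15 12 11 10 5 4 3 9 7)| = |(1 7 2 6 15)(4 12 11 10 5 9 8)| = 35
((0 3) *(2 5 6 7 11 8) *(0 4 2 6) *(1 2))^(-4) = (11)(0 4 2)(1 5 3) = [4, 5, 0, 1, 2, 3, 6, 7, 8, 9, 10, 11]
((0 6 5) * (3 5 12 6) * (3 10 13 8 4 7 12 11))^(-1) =(0 5 3 11 6 12 7 4 8 13 10) =[5, 1, 2, 11, 8, 3, 12, 4, 13, 9, 0, 6, 7, 10]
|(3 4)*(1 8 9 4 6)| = |(1 8 9 4 3 6)| = 6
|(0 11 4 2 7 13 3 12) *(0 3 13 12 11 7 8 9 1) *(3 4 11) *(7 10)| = 9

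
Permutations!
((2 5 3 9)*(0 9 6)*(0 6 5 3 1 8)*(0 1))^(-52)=[3, 1, 0, 9, 4, 2, 6, 7, 8, 5]=(0 3 9 5 2)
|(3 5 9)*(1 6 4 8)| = 12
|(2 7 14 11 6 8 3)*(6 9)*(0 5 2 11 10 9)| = 11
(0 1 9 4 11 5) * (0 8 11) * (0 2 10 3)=(0 1 9 4 2 10 3)(5 8 11)=[1, 9, 10, 0, 2, 8, 6, 7, 11, 4, 3, 5]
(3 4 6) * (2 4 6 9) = (2 4 9)(3 6) = [0, 1, 4, 6, 9, 5, 3, 7, 8, 2]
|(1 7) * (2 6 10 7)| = 5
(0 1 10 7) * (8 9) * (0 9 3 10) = (0 1)(3 10 7 9 8) = [1, 0, 2, 10, 4, 5, 6, 9, 3, 8, 7]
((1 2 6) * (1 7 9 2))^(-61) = (2 9 7 6) = [0, 1, 9, 3, 4, 5, 2, 6, 8, 7]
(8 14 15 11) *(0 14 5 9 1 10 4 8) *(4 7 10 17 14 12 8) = (0 12 8 5 9 1 17 14 15 11)(7 10) = [12, 17, 2, 3, 4, 9, 6, 10, 5, 1, 7, 0, 8, 13, 15, 11, 16, 14]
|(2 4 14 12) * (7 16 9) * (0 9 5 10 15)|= |(0 9 7 16 5 10 15)(2 4 14 12)|= 28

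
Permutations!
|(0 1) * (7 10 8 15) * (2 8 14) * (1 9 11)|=12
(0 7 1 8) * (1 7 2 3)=(0 2 3 1 8)=[2, 8, 3, 1, 4, 5, 6, 7, 0]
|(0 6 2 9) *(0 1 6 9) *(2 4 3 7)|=|(0 9 1 6 4 3 7 2)|=8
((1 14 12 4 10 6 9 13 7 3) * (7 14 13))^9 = [0, 3, 2, 7, 12, 5, 10, 9, 8, 6, 4, 11, 14, 1, 13] = (1 3 7 9 6 10 4 12 14 13)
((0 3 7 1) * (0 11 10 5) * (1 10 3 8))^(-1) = [5, 8, 2, 11, 4, 10, 6, 3, 0, 9, 7, 1] = (0 5 10 7 3 11 1 8)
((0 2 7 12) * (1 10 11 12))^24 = [1, 12, 10, 3, 4, 5, 6, 11, 8, 9, 0, 2, 7] = (0 1 12 7 11 2 10)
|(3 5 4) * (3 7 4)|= |(3 5)(4 7)|= 2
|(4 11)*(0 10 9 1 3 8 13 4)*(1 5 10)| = 21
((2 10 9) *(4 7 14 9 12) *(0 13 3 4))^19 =(0 12 10 2 9 14 7 4 3 13) =[12, 1, 9, 13, 3, 5, 6, 4, 8, 14, 2, 11, 10, 0, 7]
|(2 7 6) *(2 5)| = |(2 7 6 5)| = 4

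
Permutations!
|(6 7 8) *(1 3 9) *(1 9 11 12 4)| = |(1 3 11 12 4)(6 7 8)| = 15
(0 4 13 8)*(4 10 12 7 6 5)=(0 10 12 7 6 5 4 13 8)=[10, 1, 2, 3, 13, 4, 5, 6, 0, 9, 12, 11, 7, 8]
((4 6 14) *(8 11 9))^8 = [0, 1, 2, 3, 14, 5, 4, 7, 9, 11, 10, 8, 12, 13, 6] = (4 14 6)(8 9 11)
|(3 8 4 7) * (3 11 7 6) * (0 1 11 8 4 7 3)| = 6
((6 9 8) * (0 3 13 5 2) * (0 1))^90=[0, 1, 2, 3, 4, 5, 6, 7, 8, 9, 10, 11, 12, 13]=(13)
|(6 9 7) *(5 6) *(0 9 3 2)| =|(0 9 7 5 6 3 2)| =7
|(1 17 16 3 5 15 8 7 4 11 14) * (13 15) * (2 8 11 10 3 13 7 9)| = 105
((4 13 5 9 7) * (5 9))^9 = (4 13 9 7) = [0, 1, 2, 3, 13, 5, 6, 4, 8, 7, 10, 11, 12, 9]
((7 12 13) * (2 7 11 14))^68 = [0, 1, 12, 3, 4, 5, 6, 13, 8, 9, 10, 2, 11, 14, 7] = (2 12 11)(7 13 14)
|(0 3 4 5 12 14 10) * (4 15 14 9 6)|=5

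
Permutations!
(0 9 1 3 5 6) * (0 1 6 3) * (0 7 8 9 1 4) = [1, 7, 2, 5, 0, 3, 4, 8, 9, 6] = (0 1 7 8 9 6 4)(3 5)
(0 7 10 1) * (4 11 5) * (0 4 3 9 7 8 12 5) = [8, 4, 2, 9, 11, 3, 6, 10, 12, 7, 1, 0, 5] = (0 8 12 5 3 9 7 10 1 4 11)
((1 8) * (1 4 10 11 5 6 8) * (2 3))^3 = [0, 1, 3, 2, 5, 4, 10, 7, 11, 9, 6, 8] = (2 3)(4 5)(6 10)(8 11)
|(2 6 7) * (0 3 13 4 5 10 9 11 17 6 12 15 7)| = 20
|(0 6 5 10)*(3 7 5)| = 6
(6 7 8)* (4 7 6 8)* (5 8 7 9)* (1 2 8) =(1 2 8 7 4 9 5) =[0, 2, 8, 3, 9, 1, 6, 4, 7, 5]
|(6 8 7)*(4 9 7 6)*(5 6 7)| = 6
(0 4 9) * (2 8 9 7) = [4, 1, 8, 3, 7, 5, 6, 2, 9, 0] = (0 4 7 2 8 9)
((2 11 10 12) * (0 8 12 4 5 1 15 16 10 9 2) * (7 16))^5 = (0 12 8)(1 4 16 15 5 10 7)(2 9 11) = [12, 4, 9, 3, 16, 10, 6, 1, 0, 11, 7, 2, 8, 13, 14, 5, 15]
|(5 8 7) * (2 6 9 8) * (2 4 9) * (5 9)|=|(2 6)(4 5)(7 9 8)|=6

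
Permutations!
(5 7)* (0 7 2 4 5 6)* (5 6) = [7, 1, 4, 3, 6, 2, 0, 5] = (0 7 5 2 4 6)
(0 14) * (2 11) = [14, 1, 11, 3, 4, 5, 6, 7, 8, 9, 10, 2, 12, 13, 0] = (0 14)(2 11)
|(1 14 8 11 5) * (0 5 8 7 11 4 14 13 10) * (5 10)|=|(0 10)(1 13 5)(4 14 7 11 8)|=30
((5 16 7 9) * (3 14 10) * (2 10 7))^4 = [0, 1, 7, 5, 4, 3, 6, 2, 8, 10, 9, 11, 12, 13, 16, 15, 14] = (2 7)(3 5)(9 10)(14 16)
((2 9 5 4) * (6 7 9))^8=(2 7 5)(4 6 9)=[0, 1, 7, 3, 6, 2, 9, 5, 8, 4]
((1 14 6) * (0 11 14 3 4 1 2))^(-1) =(0 2 6 14 11)(1 4 3) =[2, 4, 6, 1, 3, 5, 14, 7, 8, 9, 10, 0, 12, 13, 11]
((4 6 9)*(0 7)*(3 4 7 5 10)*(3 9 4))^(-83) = [10, 1, 2, 3, 6, 9, 4, 5, 8, 0, 7] = (0 10 7 5 9)(4 6)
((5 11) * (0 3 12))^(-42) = [0, 1, 2, 3, 4, 5, 6, 7, 8, 9, 10, 11, 12] = (12)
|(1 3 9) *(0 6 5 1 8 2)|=8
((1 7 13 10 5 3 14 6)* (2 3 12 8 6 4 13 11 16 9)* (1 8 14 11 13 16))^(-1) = (1 11 3 2 9 16 4 14 12 5 10 13 7)(6 8) = [0, 11, 9, 2, 14, 10, 8, 1, 6, 16, 13, 3, 5, 7, 12, 15, 4]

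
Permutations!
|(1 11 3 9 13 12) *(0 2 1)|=8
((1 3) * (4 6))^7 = (1 3)(4 6) = [0, 3, 2, 1, 6, 5, 4]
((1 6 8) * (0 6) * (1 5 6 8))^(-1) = [1, 6, 2, 3, 4, 8, 5, 7, 0] = (0 1 6 5 8)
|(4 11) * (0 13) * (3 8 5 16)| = |(0 13)(3 8 5 16)(4 11)| = 4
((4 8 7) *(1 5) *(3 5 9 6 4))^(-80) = (9) = [0, 1, 2, 3, 4, 5, 6, 7, 8, 9]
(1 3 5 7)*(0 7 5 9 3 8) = [7, 8, 2, 9, 4, 5, 6, 1, 0, 3] = (0 7 1 8)(3 9)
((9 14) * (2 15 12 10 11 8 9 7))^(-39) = [0, 1, 9, 3, 4, 5, 6, 8, 12, 10, 2, 15, 7, 13, 11, 14] = (2 9 10)(7 8 12)(11 15 14)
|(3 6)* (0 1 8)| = |(0 1 8)(3 6)| = 6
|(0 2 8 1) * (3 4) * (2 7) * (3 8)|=7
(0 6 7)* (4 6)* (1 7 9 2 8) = (0 4 6 9 2 8 1 7) = [4, 7, 8, 3, 6, 5, 9, 0, 1, 2]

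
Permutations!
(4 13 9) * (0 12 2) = (0 12 2)(4 13 9) = [12, 1, 0, 3, 13, 5, 6, 7, 8, 4, 10, 11, 2, 9]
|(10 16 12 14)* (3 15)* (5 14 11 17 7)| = 8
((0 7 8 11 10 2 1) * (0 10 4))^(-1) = (0 4 11 8 7)(1 2 10) = [4, 2, 10, 3, 11, 5, 6, 0, 7, 9, 1, 8]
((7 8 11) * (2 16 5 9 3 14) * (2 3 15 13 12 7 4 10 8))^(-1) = [0, 1, 7, 14, 11, 16, 6, 12, 10, 5, 4, 8, 13, 15, 3, 9, 2] = (2 7 12 13 15 9 5 16)(3 14)(4 11 8 10)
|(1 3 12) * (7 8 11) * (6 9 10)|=3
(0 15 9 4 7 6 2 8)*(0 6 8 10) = (0 15 9 4 7 8 6 2 10) = [15, 1, 10, 3, 7, 5, 2, 8, 6, 4, 0, 11, 12, 13, 14, 9]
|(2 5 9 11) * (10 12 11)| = 6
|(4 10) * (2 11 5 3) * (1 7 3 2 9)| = 12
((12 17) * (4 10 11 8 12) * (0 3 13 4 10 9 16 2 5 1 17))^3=(0 4 2 17 8 3 9 5 10 12 13 16 1 11)=[4, 11, 17, 9, 2, 10, 6, 7, 3, 5, 12, 0, 13, 16, 14, 15, 1, 8]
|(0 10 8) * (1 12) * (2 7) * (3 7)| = 6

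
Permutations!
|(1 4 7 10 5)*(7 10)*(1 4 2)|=6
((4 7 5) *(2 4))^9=(2 4 7 5)=[0, 1, 4, 3, 7, 2, 6, 5]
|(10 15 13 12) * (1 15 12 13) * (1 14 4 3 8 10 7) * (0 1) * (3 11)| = 11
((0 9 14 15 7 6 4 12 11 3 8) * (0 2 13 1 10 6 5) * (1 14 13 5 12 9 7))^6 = (0 2 3 12)(1 14 9 6)(4 10 15 13)(5 8 11 7) = [2, 14, 3, 12, 10, 8, 1, 5, 11, 6, 15, 7, 0, 4, 9, 13]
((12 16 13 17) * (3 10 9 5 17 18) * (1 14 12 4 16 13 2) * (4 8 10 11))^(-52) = [0, 16, 4, 13, 3, 10, 6, 7, 5, 8, 17, 18, 1, 14, 2, 15, 11, 9, 12] = (1 16 11 18 12)(2 4 3 13 14)(5 10 17 9 8)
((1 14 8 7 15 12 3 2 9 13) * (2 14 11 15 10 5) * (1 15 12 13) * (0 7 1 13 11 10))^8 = [0, 12, 8, 13, 4, 14, 6, 7, 11, 1, 3, 2, 9, 10, 15, 5] = (1 12 9)(2 8 11)(3 13 10)(5 14 15)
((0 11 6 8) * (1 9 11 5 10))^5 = (0 11 10 8 9 5 6 1) = [11, 0, 2, 3, 4, 6, 1, 7, 9, 5, 8, 10]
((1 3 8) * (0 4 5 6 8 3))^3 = (0 6)(1 5)(4 8) = [6, 5, 2, 3, 8, 1, 0, 7, 4]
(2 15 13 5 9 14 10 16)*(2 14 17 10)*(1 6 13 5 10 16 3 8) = [0, 6, 15, 8, 4, 9, 13, 7, 1, 17, 3, 11, 12, 10, 2, 5, 14, 16] = (1 6 13 10 3 8)(2 15 5 9 17 16 14)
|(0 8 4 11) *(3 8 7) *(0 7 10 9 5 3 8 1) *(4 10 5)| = |(0 5 3 1)(4 11 7 8 10 9)| = 12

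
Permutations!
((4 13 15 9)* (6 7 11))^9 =(4 13 15 9) =[0, 1, 2, 3, 13, 5, 6, 7, 8, 4, 10, 11, 12, 15, 14, 9]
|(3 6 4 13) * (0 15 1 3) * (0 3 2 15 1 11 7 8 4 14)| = |(0 1 2 15 11 7 8 4 13 3 6 14)| = 12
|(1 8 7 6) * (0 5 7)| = 6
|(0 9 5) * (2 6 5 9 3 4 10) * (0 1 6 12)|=|(0 3 4 10 2 12)(1 6 5)|=6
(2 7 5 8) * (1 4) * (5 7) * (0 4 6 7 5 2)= (0 4 1 6 7 5 8)= [4, 6, 2, 3, 1, 8, 7, 5, 0]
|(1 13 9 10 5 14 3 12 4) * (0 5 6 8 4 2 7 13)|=14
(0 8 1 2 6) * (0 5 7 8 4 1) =(0 4 1 2 6 5 7 8) =[4, 2, 6, 3, 1, 7, 5, 8, 0]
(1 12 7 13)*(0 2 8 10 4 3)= (0 2 8 10 4 3)(1 12 7 13)= [2, 12, 8, 0, 3, 5, 6, 13, 10, 9, 4, 11, 7, 1]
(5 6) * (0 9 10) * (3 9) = (0 3 9 10)(5 6) = [3, 1, 2, 9, 4, 6, 5, 7, 8, 10, 0]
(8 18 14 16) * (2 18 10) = (2 18 14 16 8 10) = [0, 1, 18, 3, 4, 5, 6, 7, 10, 9, 2, 11, 12, 13, 16, 15, 8, 17, 14]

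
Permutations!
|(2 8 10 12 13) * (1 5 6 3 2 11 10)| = 12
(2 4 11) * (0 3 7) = (0 3 7)(2 4 11) = [3, 1, 4, 7, 11, 5, 6, 0, 8, 9, 10, 2]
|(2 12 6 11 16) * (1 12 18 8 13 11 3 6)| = 6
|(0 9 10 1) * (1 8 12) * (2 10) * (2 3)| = |(0 9 3 2 10 8 12 1)| = 8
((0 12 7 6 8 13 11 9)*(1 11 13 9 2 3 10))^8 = (13)(0 7 8)(1 3 11 10 2)(6 9 12) = [7, 3, 1, 11, 4, 5, 9, 8, 0, 12, 2, 10, 6, 13]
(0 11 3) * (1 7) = (0 11 3)(1 7) = [11, 7, 2, 0, 4, 5, 6, 1, 8, 9, 10, 3]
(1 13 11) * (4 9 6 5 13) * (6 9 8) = (1 4 8 6 5 13 11) = [0, 4, 2, 3, 8, 13, 5, 7, 6, 9, 10, 1, 12, 11]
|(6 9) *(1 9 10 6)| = |(1 9)(6 10)| = 2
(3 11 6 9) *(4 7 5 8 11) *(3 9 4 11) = (3 11 6 4 7 5 8) = [0, 1, 2, 11, 7, 8, 4, 5, 3, 9, 10, 6]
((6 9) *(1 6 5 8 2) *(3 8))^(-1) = (1 2 8 3 5 9 6) = [0, 2, 8, 5, 4, 9, 1, 7, 3, 6]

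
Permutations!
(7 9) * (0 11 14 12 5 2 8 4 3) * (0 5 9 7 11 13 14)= (0 13 14 12 9 11)(2 8 4 3 5)= [13, 1, 8, 5, 3, 2, 6, 7, 4, 11, 10, 0, 9, 14, 12]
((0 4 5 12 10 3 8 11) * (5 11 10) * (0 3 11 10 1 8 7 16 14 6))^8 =(0 6 14 16 7 3 11 10 4) =[6, 1, 2, 11, 0, 5, 14, 3, 8, 9, 4, 10, 12, 13, 16, 15, 7]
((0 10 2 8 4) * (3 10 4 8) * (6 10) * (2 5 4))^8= (0 2 3 6 10 5 4)= [2, 1, 3, 6, 0, 4, 10, 7, 8, 9, 5]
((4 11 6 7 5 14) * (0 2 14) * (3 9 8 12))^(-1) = (0 5 7 6 11 4 14 2)(3 12 8 9) = [5, 1, 0, 12, 14, 7, 11, 6, 9, 3, 10, 4, 8, 13, 2]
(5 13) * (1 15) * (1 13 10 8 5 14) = [0, 15, 2, 3, 4, 10, 6, 7, 5, 9, 8, 11, 12, 14, 1, 13] = (1 15 13 14)(5 10 8)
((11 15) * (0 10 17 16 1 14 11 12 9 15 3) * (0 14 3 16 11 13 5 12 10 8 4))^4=(0 8 4)(1 5 10)(3 12 17)(9 11 14)(13 15 16)=[8, 5, 2, 12, 0, 10, 6, 7, 4, 11, 1, 14, 17, 15, 9, 16, 13, 3]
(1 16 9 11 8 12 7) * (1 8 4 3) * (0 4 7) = (0 4 3 1 16 9 11 7 8 12) = [4, 16, 2, 1, 3, 5, 6, 8, 12, 11, 10, 7, 0, 13, 14, 15, 9]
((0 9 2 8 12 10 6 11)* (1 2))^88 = (0 6 12 2 9 11 10 8 1) = [6, 0, 9, 3, 4, 5, 12, 7, 1, 11, 8, 10, 2]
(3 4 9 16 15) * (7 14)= [0, 1, 2, 4, 9, 5, 6, 14, 8, 16, 10, 11, 12, 13, 7, 3, 15]= (3 4 9 16 15)(7 14)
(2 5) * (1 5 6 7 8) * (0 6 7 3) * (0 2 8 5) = [6, 0, 7, 2, 4, 8, 3, 5, 1] = (0 6 3 2 7 5 8 1)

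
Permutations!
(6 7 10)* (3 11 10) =(3 11 10 6 7) =[0, 1, 2, 11, 4, 5, 7, 3, 8, 9, 6, 10]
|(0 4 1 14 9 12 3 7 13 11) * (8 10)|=|(0 4 1 14 9 12 3 7 13 11)(8 10)|=10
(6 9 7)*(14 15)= (6 9 7)(14 15)= [0, 1, 2, 3, 4, 5, 9, 6, 8, 7, 10, 11, 12, 13, 15, 14]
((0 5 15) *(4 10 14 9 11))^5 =(0 15 5) =[15, 1, 2, 3, 4, 0, 6, 7, 8, 9, 10, 11, 12, 13, 14, 5]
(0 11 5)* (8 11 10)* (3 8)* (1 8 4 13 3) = [10, 8, 2, 4, 13, 0, 6, 7, 11, 9, 1, 5, 12, 3] = (0 10 1 8 11 5)(3 4 13)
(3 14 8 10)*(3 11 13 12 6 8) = (3 14)(6 8 10 11 13 12) = [0, 1, 2, 14, 4, 5, 8, 7, 10, 9, 11, 13, 6, 12, 3]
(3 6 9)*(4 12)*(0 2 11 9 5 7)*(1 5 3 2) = [1, 5, 11, 6, 12, 7, 3, 0, 8, 2, 10, 9, 4] = (0 1 5 7)(2 11 9)(3 6)(4 12)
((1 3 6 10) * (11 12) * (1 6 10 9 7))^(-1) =(1 7 9 6 10 3)(11 12) =[0, 7, 2, 1, 4, 5, 10, 9, 8, 6, 3, 12, 11]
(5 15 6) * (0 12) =(0 12)(5 15 6) =[12, 1, 2, 3, 4, 15, 5, 7, 8, 9, 10, 11, 0, 13, 14, 6]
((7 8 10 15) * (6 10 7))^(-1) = (6 15 10)(7 8) = [0, 1, 2, 3, 4, 5, 15, 8, 7, 9, 6, 11, 12, 13, 14, 10]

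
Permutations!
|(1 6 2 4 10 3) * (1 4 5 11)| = |(1 6 2 5 11)(3 4 10)| = 15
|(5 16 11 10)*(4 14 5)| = 6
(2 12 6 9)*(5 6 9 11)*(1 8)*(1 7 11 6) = (1 8 7 11 5)(2 12 9) = [0, 8, 12, 3, 4, 1, 6, 11, 7, 2, 10, 5, 9]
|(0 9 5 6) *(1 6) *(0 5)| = |(0 9)(1 6 5)| = 6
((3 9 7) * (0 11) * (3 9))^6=(11)=[0, 1, 2, 3, 4, 5, 6, 7, 8, 9, 10, 11]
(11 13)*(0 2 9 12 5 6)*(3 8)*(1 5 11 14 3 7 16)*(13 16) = (0 2 9 12 11 16 1 5 6)(3 8 7 13 14) = [2, 5, 9, 8, 4, 6, 0, 13, 7, 12, 10, 16, 11, 14, 3, 15, 1]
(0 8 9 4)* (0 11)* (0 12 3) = (0 8 9 4 11 12 3) = [8, 1, 2, 0, 11, 5, 6, 7, 9, 4, 10, 12, 3]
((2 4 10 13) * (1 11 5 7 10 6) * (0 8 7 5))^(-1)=(0 11 1 6 4 2 13 10 7 8)=[11, 6, 13, 3, 2, 5, 4, 8, 0, 9, 7, 1, 12, 10]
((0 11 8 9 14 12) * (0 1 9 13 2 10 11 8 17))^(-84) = (17) = [0, 1, 2, 3, 4, 5, 6, 7, 8, 9, 10, 11, 12, 13, 14, 15, 16, 17]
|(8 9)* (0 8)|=|(0 8 9)|=3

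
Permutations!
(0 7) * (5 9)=(0 7)(5 9)=[7, 1, 2, 3, 4, 9, 6, 0, 8, 5]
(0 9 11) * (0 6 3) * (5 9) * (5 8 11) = (0 8 11 6 3)(5 9) = [8, 1, 2, 0, 4, 9, 3, 7, 11, 5, 10, 6]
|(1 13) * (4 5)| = 2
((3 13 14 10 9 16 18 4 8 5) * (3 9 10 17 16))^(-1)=(3 9 5 8 4 18 16 17 14 13)=[0, 1, 2, 9, 18, 8, 6, 7, 4, 5, 10, 11, 12, 3, 13, 15, 17, 14, 16]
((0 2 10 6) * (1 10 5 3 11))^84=(0 11)(1 2)(3 6)(5 10)=[11, 2, 1, 6, 4, 10, 3, 7, 8, 9, 5, 0]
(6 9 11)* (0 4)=(0 4)(6 9 11)=[4, 1, 2, 3, 0, 5, 9, 7, 8, 11, 10, 6]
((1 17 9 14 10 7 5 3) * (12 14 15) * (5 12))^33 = (1 15)(3 9)(5 17)(7 12 14 10) = [0, 15, 2, 9, 4, 17, 6, 12, 8, 3, 7, 11, 14, 13, 10, 1, 16, 5]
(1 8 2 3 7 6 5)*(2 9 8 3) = (1 3 7 6 5)(8 9) = [0, 3, 2, 7, 4, 1, 5, 6, 9, 8]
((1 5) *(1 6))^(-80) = (1 5 6) = [0, 5, 2, 3, 4, 6, 1]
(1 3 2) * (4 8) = (1 3 2)(4 8) = [0, 3, 1, 2, 8, 5, 6, 7, 4]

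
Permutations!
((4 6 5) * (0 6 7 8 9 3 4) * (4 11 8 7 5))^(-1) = (0 5 4 6)(3 9 8 11) = [5, 1, 2, 9, 6, 4, 0, 7, 11, 8, 10, 3]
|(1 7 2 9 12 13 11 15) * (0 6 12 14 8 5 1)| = 42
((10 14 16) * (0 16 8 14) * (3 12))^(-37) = [10, 1, 2, 12, 4, 5, 6, 7, 14, 9, 16, 11, 3, 13, 8, 15, 0] = (0 10 16)(3 12)(8 14)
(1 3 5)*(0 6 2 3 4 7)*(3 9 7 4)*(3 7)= [6, 7, 9, 5, 4, 1, 2, 0, 8, 3]= (0 6 2 9 3 5 1 7)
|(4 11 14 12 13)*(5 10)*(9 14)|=6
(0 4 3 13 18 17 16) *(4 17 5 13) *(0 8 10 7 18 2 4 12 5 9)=(0 17 16 8 10 7 18 9)(2 4 3 12 5 13)=[17, 1, 4, 12, 3, 13, 6, 18, 10, 0, 7, 11, 5, 2, 14, 15, 8, 16, 9]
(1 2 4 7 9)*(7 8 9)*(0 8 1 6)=(0 8 9 6)(1 2 4)=[8, 2, 4, 3, 1, 5, 0, 7, 9, 6]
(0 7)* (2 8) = (0 7)(2 8) = [7, 1, 8, 3, 4, 5, 6, 0, 2]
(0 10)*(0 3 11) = [10, 1, 2, 11, 4, 5, 6, 7, 8, 9, 3, 0] = (0 10 3 11)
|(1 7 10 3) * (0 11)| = 4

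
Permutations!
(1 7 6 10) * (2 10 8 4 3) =(1 7 6 8 4 3 2 10) =[0, 7, 10, 2, 3, 5, 8, 6, 4, 9, 1]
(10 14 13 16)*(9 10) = (9 10 14 13 16) = [0, 1, 2, 3, 4, 5, 6, 7, 8, 10, 14, 11, 12, 16, 13, 15, 9]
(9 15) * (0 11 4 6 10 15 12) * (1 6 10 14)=(0 11 4 10 15 9 12)(1 6 14)=[11, 6, 2, 3, 10, 5, 14, 7, 8, 12, 15, 4, 0, 13, 1, 9]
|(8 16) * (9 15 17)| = |(8 16)(9 15 17)| = 6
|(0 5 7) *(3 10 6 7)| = |(0 5 3 10 6 7)| = 6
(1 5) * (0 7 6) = (0 7 6)(1 5) = [7, 5, 2, 3, 4, 1, 0, 6]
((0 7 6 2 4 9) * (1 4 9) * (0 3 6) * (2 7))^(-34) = [9, 1, 3, 7, 4, 5, 0, 2, 8, 6] = (0 9 6)(2 3 7)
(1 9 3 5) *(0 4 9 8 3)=[4, 8, 2, 5, 9, 1, 6, 7, 3, 0]=(0 4 9)(1 8 3 5)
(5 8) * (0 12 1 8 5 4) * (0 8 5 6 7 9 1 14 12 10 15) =[10, 5, 2, 3, 8, 6, 7, 9, 4, 1, 15, 11, 14, 13, 12, 0] =(0 10 15)(1 5 6 7 9)(4 8)(12 14)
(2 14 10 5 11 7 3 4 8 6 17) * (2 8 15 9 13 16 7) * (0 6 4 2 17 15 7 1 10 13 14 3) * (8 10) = (0 6 15 9 14 13 16 1 8 4 7)(2 3)(5 11 17 10) = [6, 8, 3, 2, 7, 11, 15, 0, 4, 14, 5, 17, 12, 16, 13, 9, 1, 10]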